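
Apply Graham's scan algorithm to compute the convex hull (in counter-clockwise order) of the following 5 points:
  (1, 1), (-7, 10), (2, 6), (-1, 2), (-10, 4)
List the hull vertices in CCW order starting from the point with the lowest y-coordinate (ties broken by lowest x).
Hull (CCW) = [(1, 1), (2, 6), (-7, 10), (-10, 4)]

Graham scan procedure:
  1. Find the pivot p₀ = point with lowest y (tie → lowest x): (1, 1).
  2. Sort the remaining points by polar angle around p₀.
  3. Walk through sorted points, maintaining a stack; pop the top while the last three entries make a non-left turn (cross product ≤ 0).
  4. Final stack is the convex hull in CCW order: (1, 1), (2, 6), (-7, 10), (-10, 4).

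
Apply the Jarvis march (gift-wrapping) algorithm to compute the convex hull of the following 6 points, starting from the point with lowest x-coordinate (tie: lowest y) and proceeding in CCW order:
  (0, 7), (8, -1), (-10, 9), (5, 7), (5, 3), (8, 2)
Hull (CCW) = [(-10, 9), (8, -1), (8, 2), (5, 7)]

Jarvis march: at each step, from the current hull vertex p, select the next vertex q as the point such that every other point lies strictly to the left of (or on) the directed line p → q. (Equivalently: for every other point r, the cross product (q − p) × (r − p) ≥ 0.)
Starting point (lowest x, tie lowest y): (-10, 9). Wrap until returning to start. Resulting hull: (-10, 9), (8, -1), (8, 2), (5, 7).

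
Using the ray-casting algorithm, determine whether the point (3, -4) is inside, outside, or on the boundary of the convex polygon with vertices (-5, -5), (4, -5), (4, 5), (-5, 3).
The point (3, -4) lies strictly inside the polygon

Cast a horizontal ray to the right from the query point and count how many polygon edges it crosses (each edge strictly once or zero times, handled with the usual half-open convention). 
Parity of crossings → odd ⇒ inside.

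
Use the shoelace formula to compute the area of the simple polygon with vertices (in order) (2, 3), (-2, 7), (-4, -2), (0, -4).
Area = 38

Shoelace formula: Area = (1/2) |Σ_i (x_i · y_{i+1} − x_{i+1} · y_i)| (indices mod n). Compute each cross term:
  (2)(7) − (-2)(3) = 20
  (-2)(-2) − (-4)(7) = 32
  (-4)(-4) − (0)(-2) = 16
  (0)(3) − (2)(-4) = 8
Sum = 76, so (signed) Area = 76/2 = 38, |Area| = 38.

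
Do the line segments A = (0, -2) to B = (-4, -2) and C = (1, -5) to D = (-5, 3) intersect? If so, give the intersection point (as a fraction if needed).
Yes; intersection at (-5/4, -2) (t = 5/16 on AB, s = 3/8 on CD)

Parametrize AB as A + t(B − A) = (0 + -4 t, -2 + 0 t) and CD as C + s(D − C) = (1 + -6 s, -5 + 8 s). Solve the linear system for (t, s). Determinant = 32 ≠ 0, so a unique intersection of the containing lines exists. Solution: t = 5/16, s = 3/8 — both in [0, 1], so the segments cross. Intersection point: (-5/4, -2).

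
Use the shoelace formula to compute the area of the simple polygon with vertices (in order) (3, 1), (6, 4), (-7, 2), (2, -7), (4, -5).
Area = 64

Shoelace formula: Area = (1/2) |Σ_i (x_i · y_{i+1} − x_{i+1} · y_i)| (indices mod n). Compute each cross term:
  (3)(4) − (6)(1) = 6
  (6)(2) − (-7)(4) = 40
  (-7)(-7) − (2)(2) = 45
  (2)(-5) − (4)(-7) = 18
  (4)(1) − (3)(-5) = 19
Sum = 128, so (signed) Area = 128/2 = 64, |Area| = 64.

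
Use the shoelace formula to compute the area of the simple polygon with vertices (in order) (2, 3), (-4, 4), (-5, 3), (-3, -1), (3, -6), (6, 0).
Area = 117/2

Shoelace formula: Area = (1/2) |Σ_i (x_i · y_{i+1} − x_{i+1} · y_i)| (indices mod n). Compute each cross term:
  (2)(4) − (-4)(3) = 20
  (-4)(3) − (-5)(4) = 8
  (-5)(-1) − (-3)(3) = 14
  (-3)(-6) − (3)(-1) = 21
  (3)(0) − (6)(-6) = 36
  (6)(3) − (2)(0) = 18
Sum = 117, so (signed) Area = 117/2 = 117/2, |Area| = 117/2.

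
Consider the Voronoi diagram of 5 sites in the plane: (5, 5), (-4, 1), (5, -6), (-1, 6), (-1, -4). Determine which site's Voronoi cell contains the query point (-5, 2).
Nearest site = (-4, 1)

The Voronoi cell of site s contains exactly those query points closer to s than to any other site. Compute squared distances from q = (-5, 2) to each site:
  (-4 − -5)² + (1 − 2)² = 2
  (-1 − -5)² + (6 − 2)² = 32
  (-1 − -5)² + (-4 − 2)² = 52
  (5 − -5)² + (5 − 2)² = 109
  (5 − -5)² + (-6 − 2)² = 164
Minimum is attained by (-4, 1), so q lies in its Voronoi cell.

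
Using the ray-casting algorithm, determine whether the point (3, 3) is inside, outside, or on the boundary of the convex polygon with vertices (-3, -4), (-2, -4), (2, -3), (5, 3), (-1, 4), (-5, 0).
The point (3, 3) lies strictly inside the polygon

Cast a horizontal ray to the right from the query point and count how many polygon edges it crosses (each edge strictly once or zero times, handled with the usual half-open convention). 
Parity of crossings → odd ⇒ inside.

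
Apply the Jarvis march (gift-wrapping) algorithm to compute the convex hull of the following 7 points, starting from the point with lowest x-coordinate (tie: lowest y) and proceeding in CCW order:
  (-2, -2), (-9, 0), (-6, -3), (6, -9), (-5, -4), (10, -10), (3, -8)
Hull (CCW) = [(-9, 0), (-5, -4), (3, -8), (6, -9), (10, -10), (-2, -2)]

Jarvis march: at each step, from the current hull vertex p, select the next vertex q as the point such that every other point lies strictly to the left of (or on) the directed line p → q. (Equivalently: for every other point r, the cross product (q − p) × (r − p) ≥ 0.)
Starting point (lowest x, tie lowest y): (-9, 0). Wrap until returning to start. Resulting hull: (-9, 0), (-5, -4), (3, -8), (6, -9), (10, -10), (-2, -2).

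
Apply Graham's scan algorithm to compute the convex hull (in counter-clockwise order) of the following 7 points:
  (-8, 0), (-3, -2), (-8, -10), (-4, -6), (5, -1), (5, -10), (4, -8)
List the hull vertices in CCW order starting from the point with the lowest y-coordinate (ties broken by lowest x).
Hull (CCW) = [(-8, -10), (5, -10), (5, -1), (-8, 0)]

Graham scan procedure:
  1. Find the pivot p₀ = point with lowest y (tie → lowest x): (-8, -10).
  2. Sort the remaining points by polar angle around p₀.
  3. Walk through sorted points, maintaining a stack; pop the top while the last three entries make a non-left turn (cross product ≤ 0).
  4. Final stack is the convex hull in CCW order: (-8, -10), (5, -10), (5, -1), (-8, 0).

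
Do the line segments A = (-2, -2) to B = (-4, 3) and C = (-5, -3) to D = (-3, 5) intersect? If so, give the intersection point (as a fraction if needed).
Yes; intersection at (-48/13, 29/13) (t = 11/13 on AB, s = 17/26 on CD)

Parametrize AB as A + t(B − A) = (-2 + -2 t, -2 + 5 t) and CD as C + s(D − C) = (-5 + 2 s, -3 + 8 s). Solve the linear system for (t, s). Determinant = 26 ≠ 0, so a unique intersection of the containing lines exists. Solution: t = 11/13, s = 17/26 — both in [0, 1], so the segments cross. Intersection point: (-48/13, 29/13).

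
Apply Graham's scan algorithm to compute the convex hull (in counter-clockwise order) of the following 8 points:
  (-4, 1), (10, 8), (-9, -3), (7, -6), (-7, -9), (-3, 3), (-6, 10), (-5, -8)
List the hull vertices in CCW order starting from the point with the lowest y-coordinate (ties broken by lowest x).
Hull (CCW) = [(-7, -9), (7, -6), (10, 8), (-6, 10), (-9, -3)]

Graham scan procedure:
  1. Find the pivot p₀ = point with lowest y (tie → lowest x): (-7, -9).
  2. Sort the remaining points by polar angle around p₀.
  3. Walk through sorted points, maintaining a stack; pop the top while the last three entries make a non-left turn (cross product ≤ 0).
  4. Final stack is the convex hull in CCW order: (-7, -9), (7, -6), (10, 8), (-6, 10), (-9, -3).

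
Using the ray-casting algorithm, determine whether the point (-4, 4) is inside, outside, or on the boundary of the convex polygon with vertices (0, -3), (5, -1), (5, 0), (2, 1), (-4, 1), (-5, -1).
The point (-4, 4) lies strictly outside the polygon

Cast a horizontal ray to the right from the query point and count how many polygon edges it crosses (each edge strictly once or zero times, handled with the usual half-open convention). 
Parity of crossings → even ⇒ outside.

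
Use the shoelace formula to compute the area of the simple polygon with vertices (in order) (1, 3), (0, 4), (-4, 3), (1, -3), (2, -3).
Area = 41/2

Shoelace formula: Area = (1/2) |Σ_i (x_i · y_{i+1} − x_{i+1} · y_i)| (indices mod n). Compute each cross term:
  (1)(4) − (0)(3) = 4
  (0)(3) − (-4)(4) = 16
  (-4)(-3) − (1)(3) = 9
  (1)(-3) − (2)(-3) = 3
  (2)(3) − (1)(-3) = 9
Sum = 41, so (signed) Area = 41/2 = 41/2, |Area| = 41/2.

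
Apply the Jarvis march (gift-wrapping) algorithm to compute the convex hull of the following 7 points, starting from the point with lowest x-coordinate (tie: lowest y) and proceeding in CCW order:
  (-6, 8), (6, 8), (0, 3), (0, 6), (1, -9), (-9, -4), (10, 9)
Hull (CCW) = [(-9, -4), (1, -9), (10, 9), (-6, 8)]

Jarvis march: at each step, from the current hull vertex p, select the next vertex q as the point such that every other point lies strictly to the left of (or on) the directed line p → q. (Equivalently: for every other point r, the cross product (q − p) × (r − p) ≥ 0.)
Starting point (lowest x, tie lowest y): (-9, -4). Wrap until returning to start. Resulting hull: (-9, -4), (1, -9), (10, 9), (-6, 8).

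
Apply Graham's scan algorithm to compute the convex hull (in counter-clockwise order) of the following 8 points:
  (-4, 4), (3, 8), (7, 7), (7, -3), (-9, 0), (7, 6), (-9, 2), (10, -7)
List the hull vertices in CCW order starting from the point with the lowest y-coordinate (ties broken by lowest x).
Hull (CCW) = [(10, -7), (7, 7), (3, 8), (-9, 2), (-9, 0)]

Graham scan procedure:
  1. Find the pivot p₀ = point with lowest y (tie → lowest x): (10, -7).
  2. Sort the remaining points by polar angle around p₀.
  3. Walk through sorted points, maintaining a stack; pop the top while the last three entries make a non-left turn (cross product ≤ 0).
  4. Final stack is the convex hull in CCW order: (10, -7), (7, 7), (3, 8), (-9, 2), (-9, 0).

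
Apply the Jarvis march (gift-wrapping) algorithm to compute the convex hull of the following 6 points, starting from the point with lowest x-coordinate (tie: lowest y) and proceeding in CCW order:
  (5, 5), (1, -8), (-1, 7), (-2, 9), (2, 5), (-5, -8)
Hull (CCW) = [(-5, -8), (1, -8), (5, 5), (-2, 9)]

Jarvis march: at each step, from the current hull vertex p, select the next vertex q as the point such that every other point lies strictly to the left of (or on) the directed line p → q. (Equivalently: for every other point r, the cross product (q − p) × (r − p) ≥ 0.)
Starting point (lowest x, tie lowest y): (-5, -8). Wrap until returning to start. Resulting hull: (-5, -8), (1, -8), (5, 5), (-2, 9).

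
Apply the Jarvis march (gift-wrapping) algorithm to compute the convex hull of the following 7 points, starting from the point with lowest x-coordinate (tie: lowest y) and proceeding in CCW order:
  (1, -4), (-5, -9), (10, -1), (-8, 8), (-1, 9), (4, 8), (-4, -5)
Hull (CCW) = [(-8, 8), (-5, -9), (10, -1), (4, 8), (-1, 9)]

Jarvis march: at each step, from the current hull vertex p, select the next vertex q as the point such that every other point lies strictly to the left of (or on) the directed line p → q. (Equivalently: for every other point r, the cross product (q − p) × (r − p) ≥ 0.)
Starting point (lowest x, tie lowest y): (-8, 8). Wrap until returning to start. Resulting hull: (-8, 8), (-5, -9), (10, -1), (4, 8), (-1, 9).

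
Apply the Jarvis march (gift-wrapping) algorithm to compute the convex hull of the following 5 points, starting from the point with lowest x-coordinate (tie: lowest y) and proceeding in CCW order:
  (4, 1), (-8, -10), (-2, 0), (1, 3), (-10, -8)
Hull (CCW) = [(-10, -8), (-8, -10), (4, 1), (1, 3)]

Jarvis march: at each step, from the current hull vertex p, select the next vertex q as the point such that every other point lies strictly to the left of (or on) the directed line p → q. (Equivalently: for every other point r, the cross product (q − p) × (r − p) ≥ 0.)
Starting point (lowest x, tie lowest y): (-10, -8). Wrap until returning to start. Resulting hull: (-10, -8), (-8, -10), (4, 1), (1, 3).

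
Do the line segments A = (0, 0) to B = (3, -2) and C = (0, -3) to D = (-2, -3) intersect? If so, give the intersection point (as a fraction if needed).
No (intersection of containing lines falls outside at least one segment)

Parametrize and solve: t = 3/2, s = -9/4. At least one of these is outside [0, 1], so the segments do not intersect.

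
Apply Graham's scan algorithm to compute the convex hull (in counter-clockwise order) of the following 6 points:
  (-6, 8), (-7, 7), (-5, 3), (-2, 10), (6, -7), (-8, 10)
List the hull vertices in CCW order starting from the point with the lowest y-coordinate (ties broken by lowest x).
Hull (CCW) = [(6, -7), (-2, 10), (-8, 10), (-7, 7), (-5, 3)]

Graham scan procedure:
  1. Find the pivot p₀ = point with lowest y (tie → lowest x): (6, -7).
  2. Sort the remaining points by polar angle around p₀.
  3. Walk through sorted points, maintaining a stack; pop the top while the last three entries make a non-left turn (cross product ≤ 0).
  4. Final stack is the convex hull in CCW order: (6, -7), (-2, 10), (-8, 10), (-7, 7), (-5, 3).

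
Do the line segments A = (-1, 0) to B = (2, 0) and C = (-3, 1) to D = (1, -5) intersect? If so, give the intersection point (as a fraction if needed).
No (intersection of containing lines falls outside at least one segment)

Parametrize and solve: t = -4/9, s = 1/6. At least one of these is outside [0, 1], so the segments do not intersect.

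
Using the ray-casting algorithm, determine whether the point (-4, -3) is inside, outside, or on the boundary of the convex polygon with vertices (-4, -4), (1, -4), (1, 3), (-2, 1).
The point (-4, -3) lies strictly outside the polygon

Cast a horizontal ray to the right from the query point and count how many polygon edges it crosses (each edge strictly once or zero times, handled with the usual half-open convention). 
Parity of crossings → even ⇒ outside.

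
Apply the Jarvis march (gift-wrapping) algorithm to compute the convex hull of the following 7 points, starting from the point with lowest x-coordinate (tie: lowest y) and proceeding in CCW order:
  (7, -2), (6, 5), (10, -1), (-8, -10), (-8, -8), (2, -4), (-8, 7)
Hull (CCW) = [(-8, -10), (10, -1), (6, 5), (-8, 7)]

Jarvis march: at each step, from the current hull vertex p, select the next vertex q as the point such that every other point lies strictly to the left of (or on) the directed line p → q. (Equivalently: for every other point r, the cross product (q − p) × (r − p) ≥ 0.)
Starting point (lowest x, tie lowest y): (-8, -10). Wrap until returning to start. Resulting hull: (-8, -10), (10, -1), (6, 5), (-8, 7).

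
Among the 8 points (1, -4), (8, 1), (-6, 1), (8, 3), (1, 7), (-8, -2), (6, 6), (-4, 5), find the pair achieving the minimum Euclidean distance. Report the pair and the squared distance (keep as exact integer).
Pair = ((8, 1), (8, 3)); squared distance = 4

Compute all C(8, 2) = 28 pairwise squared distances (x_i − x_j)² + (y_i − y_j)². The minimum is 4, attained by the pair ((8, 1), (8, 3)).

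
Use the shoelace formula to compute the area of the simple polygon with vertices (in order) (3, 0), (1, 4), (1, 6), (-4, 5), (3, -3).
Area = 49/2

Shoelace formula: Area = (1/2) |Σ_i (x_i · y_{i+1} − x_{i+1} · y_i)| (indices mod n). Compute each cross term:
  (3)(4) − (1)(0) = 12
  (1)(6) − (1)(4) = 2
  (1)(5) − (-4)(6) = 29
  (-4)(-3) − (3)(5) = -3
  (3)(0) − (3)(-3) = 9
Sum = 49, so (signed) Area = 49/2 = 49/2, |Area| = 49/2.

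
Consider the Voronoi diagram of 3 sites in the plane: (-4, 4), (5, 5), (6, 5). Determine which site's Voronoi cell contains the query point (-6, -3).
Nearest site = (-4, 4)

The Voronoi cell of site s contains exactly those query points closer to s than to any other site. Compute squared distances from q = (-6, -3) to each site:
  (-4 − -6)² + (4 − -3)² = 53
  (5 − -6)² + (5 − -3)² = 185
  (6 − -6)² + (5 − -3)² = 208
Minimum is attained by (-4, 4), so q lies in its Voronoi cell.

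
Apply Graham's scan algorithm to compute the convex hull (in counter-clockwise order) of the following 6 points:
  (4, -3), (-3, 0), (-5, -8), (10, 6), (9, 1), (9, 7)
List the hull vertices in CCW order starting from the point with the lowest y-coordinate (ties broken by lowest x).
Hull (CCW) = [(-5, -8), (4, -3), (9, 1), (10, 6), (9, 7), (-3, 0)]

Graham scan procedure:
  1. Find the pivot p₀ = point with lowest y (tie → lowest x): (-5, -8).
  2. Sort the remaining points by polar angle around p₀.
  3. Walk through sorted points, maintaining a stack; pop the top while the last three entries make a non-left turn (cross product ≤ 0).
  4. Final stack is the convex hull in CCW order: (-5, -8), (4, -3), (9, 1), (10, 6), (9, 7), (-3, 0).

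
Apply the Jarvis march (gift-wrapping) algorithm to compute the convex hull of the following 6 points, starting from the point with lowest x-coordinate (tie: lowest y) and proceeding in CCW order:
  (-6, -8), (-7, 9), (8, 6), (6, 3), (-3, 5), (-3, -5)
Hull (CCW) = [(-7, 9), (-6, -8), (6, 3), (8, 6)]

Jarvis march: at each step, from the current hull vertex p, select the next vertex q as the point such that every other point lies strictly to the left of (or on) the directed line p → q. (Equivalently: for every other point r, the cross product (q − p) × (r − p) ≥ 0.)
Starting point (lowest x, tie lowest y): (-7, 9). Wrap until returning to start. Resulting hull: (-7, 9), (-6, -8), (6, 3), (8, 6).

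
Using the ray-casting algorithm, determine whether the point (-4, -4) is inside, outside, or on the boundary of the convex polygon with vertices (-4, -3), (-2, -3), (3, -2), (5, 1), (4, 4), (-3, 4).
The point (-4, -4) lies strictly outside the polygon

Cast a horizontal ray to the right from the query point and count how many polygon edges it crosses (each edge strictly once or zero times, handled with the usual half-open convention). 
Parity of crossings → even ⇒ outside.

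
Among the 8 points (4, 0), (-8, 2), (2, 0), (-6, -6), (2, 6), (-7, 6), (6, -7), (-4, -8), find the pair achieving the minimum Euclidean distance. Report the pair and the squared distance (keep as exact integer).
Pair = ((4, 0), (2, 0)); squared distance = 4

Compute all C(8, 2) = 28 pairwise squared distances (x_i − x_j)² + (y_i − y_j)². The minimum is 4, attained by the pair ((4, 0), (2, 0)).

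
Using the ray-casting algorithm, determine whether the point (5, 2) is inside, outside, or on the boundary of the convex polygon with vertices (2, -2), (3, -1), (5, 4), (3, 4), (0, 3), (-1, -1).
The point (5, 2) lies strictly outside the polygon

Cast a horizontal ray to the right from the query point and count how many polygon edges it crosses (each edge strictly once or zero times, handled with the usual half-open convention). 
Parity of crossings → even ⇒ outside.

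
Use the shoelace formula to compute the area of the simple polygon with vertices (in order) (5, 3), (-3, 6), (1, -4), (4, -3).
Area = 85/2

Shoelace formula: Area = (1/2) |Σ_i (x_i · y_{i+1} − x_{i+1} · y_i)| (indices mod n). Compute each cross term:
  (5)(6) − (-3)(3) = 39
  (-3)(-4) − (1)(6) = 6
  (1)(-3) − (4)(-4) = 13
  (4)(3) − (5)(-3) = 27
Sum = 85, so (signed) Area = 85/2 = 85/2, |Area| = 85/2.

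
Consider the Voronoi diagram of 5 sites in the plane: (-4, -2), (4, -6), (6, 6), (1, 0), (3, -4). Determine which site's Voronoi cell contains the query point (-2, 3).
Nearest site = (1, 0)

The Voronoi cell of site s contains exactly those query points closer to s than to any other site. Compute squared distances from q = (-2, 3) to each site:
  (1 − -2)² + (0 − 3)² = 18
  (-4 − -2)² + (-2 − 3)² = 29
  (6 − -2)² + (6 − 3)² = 73
  (3 − -2)² + (-4 − 3)² = 74
  (4 − -2)² + (-6 − 3)² = 117
Minimum is attained by (1, 0), so q lies in its Voronoi cell.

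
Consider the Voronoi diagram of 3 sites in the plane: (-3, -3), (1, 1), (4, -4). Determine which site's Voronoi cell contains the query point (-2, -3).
Nearest site = (-3, -3)

The Voronoi cell of site s contains exactly those query points closer to s than to any other site. Compute squared distances from q = (-2, -3) to each site:
  (-3 − -2)² + (-3 − -3)² = 1
  (1 − -2)² + (1 − -3)² = 25
  (4 − -2)² + (-4 − -3)² = 37
Minimum is attained by (-3, -3), so q lies in its Voronoi cell.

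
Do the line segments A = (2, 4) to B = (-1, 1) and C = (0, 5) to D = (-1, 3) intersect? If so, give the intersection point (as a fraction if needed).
No (intersection of containing lines falls outside at least one segment)

Parametrize and solve: t = 5/3, s = 3. At least one of these is outside [0, 1], so the segments do not intersect.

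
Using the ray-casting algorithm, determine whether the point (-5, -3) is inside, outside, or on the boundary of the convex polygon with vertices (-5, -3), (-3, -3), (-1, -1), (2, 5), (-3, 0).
The point (-5, -3) lies on the polygon boundary

Boundary check: the query satisfies the collinearity and bounding-box conditions for some polygon edge, so it lies exactly on the boundary.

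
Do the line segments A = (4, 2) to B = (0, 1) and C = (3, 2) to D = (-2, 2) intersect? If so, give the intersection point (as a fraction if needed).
No (intersection of containing lines falls outside at least one segment)

Parametrize and solve: t = 0, s = -1/5. At least one of these is outside [0, 1], so the segments do not intersect.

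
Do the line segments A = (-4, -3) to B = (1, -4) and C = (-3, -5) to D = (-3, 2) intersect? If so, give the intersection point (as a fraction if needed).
Yes; intersection at (-3, -16/5) (t = 1/5 on AB, s = 9/35 on CD)

Parametrize AB as A + t(B − A) = (-4 + 5 t, -3 + -1 t) and CD as C + s(D − C) = (-3 + 0 s, -5 + 7 s). Solve the linear system for (t, s). Determinant = -35 ≠ 0, so a unique intersection of the containing lines exists. Solution: t = 1/5, s = 9/35 — both in [0, 1], so the segments cross. Intersection point: (-3, -16/5).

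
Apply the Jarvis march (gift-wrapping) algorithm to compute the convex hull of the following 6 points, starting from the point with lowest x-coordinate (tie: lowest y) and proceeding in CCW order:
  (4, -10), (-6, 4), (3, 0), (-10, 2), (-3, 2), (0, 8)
Hull (CCW) = [(-10, 2), (4, -10), (3, 0), (0, 8)]

Jarvis march: at each step, from the current hull vertex p, select the next vertex q as the point such that every other point lies strictly to the left of (or on) the directed line p → q. (Equivalently: for every other point r, the cross product (q − p) × (r − p) ≥ 0.)
Starting point (lowest x, tie lowest y): (-10, 2). Wrap until returning to start. Resulting hull: (-10, 2), (4, -10), (3, 0), (0, 8).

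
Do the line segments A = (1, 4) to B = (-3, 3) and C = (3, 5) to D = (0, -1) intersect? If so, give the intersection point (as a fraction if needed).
No (intersection of containing lines falls outside at least one segment)

Parametrize and solve: t = -3/7, s = 2/21. At least one of these is outside [0, 1], so the segments do not intersect.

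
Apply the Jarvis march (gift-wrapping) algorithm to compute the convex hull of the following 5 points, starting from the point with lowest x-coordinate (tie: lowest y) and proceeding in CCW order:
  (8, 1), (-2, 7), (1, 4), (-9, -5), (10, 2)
Hull (CCW) = [(-9, -5), (8, 1), (10, 2), (-2, 7)]

Jarvis march: at each step, from the current hull vertex p, select the next vertex q as the point such that every other point lies strictly to the left of (or on) the directed line p → q. (Equivalently: for every other point r, the cross product (q − p) × (r − p) ≥ 0.)
Starting point (lowest x, tie lowest y): (-9, -5). Wrap until returning to start. Resulting hull: (-9, -5), (8, 1), (10, 2), (-2, 7).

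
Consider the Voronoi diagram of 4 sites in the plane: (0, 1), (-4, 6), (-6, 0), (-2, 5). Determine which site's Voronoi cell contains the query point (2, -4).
Nearest site = (0, 1)

The Voronoi cell of site s contains exactly those query points closer to s than to any other site. Compute squared distances from q = (2, -4) to each site:
  (0 − 2)² + (1 − -4)² = 29
  (-6 − 2)² + (0 − -4)² = 80
  (-2 − 2)² + (5 − -4)² = 97
  (-4 − 2)² + (6 − -4)² = 136
Minimum is attained by (0, 1), so q lies in its Voronoi cell.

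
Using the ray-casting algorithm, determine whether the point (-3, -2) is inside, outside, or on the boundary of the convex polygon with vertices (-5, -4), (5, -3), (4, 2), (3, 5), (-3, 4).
The point (-3, -2) lies strictly inside the polygon

Cast a horizontal ray to the right from the query point and count how many polygon edges it crosses (each edge strictly once or zero times, handled with the usual half-open convention). 
Parity of crossings → odd ⇒ inside.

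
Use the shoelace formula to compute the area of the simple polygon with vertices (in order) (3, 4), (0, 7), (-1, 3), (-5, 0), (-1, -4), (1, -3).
Area = 83/2

Shoelace formula: Area = (1/2) |Σ_i (x_i · y_{i+1} − x_{i+1} · y_i)| (indices mod n). Compute each cross term:
  (3)(7) − (0)(4) = 21
  (0)(3) − (-1)(7) = 7
  (-1)(0) − (-5)(3) = 15
  (-5)(-4) − (-1)(0) = 20
  (-1)(-3) − (1)(-4) = 7
  (1)(4) − (3)(-3) = 13
Sum = 83, so (signed) Area = 83/2 = 83/2, |Area| = 83/2.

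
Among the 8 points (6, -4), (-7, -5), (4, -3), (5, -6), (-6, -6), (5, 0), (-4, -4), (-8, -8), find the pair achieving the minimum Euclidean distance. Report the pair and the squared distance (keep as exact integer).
Pair = ((-7, -5), (-6, -6)); squared distance = 2

Compute all C(8, 2) = 28 pairwise squared distances (x_i − x_j)² + (y_i − y_j)². The minimum is 2, attained by the pair ((-7, -5), (-6, -6)).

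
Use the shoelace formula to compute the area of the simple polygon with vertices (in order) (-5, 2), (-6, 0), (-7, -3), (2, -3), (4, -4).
Area = 49/2

Shoelace formula: Area = (1/2) |Σ_i (x_i · y_{i+1} − x_{i+1} · y_i)| (indices mod n). Compute each cross term:
  (-5)(0) − (-6)(2) = 12
  (-6)(-3) − (-7)(0) = 18
  (-7)(-3) − (2)(-3) = 27
  (2)(-4) − (4)(-3) = 4
  (4)(2) − (-5)(-4) = -12
Sum = 49, so (signed) Area = 49/2 = 49/2, |Area| = 49/2.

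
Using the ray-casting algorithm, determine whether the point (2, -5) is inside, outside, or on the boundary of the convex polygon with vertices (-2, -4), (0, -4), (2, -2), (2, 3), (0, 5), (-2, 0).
The point (2, -5) lies strictly outside the polygon

Cast a horizontal ray to the right from the query point and count how many polygon edges it crosses (each edge strictly once or zero times, handled with the usual half-open convention). 
Parity of crossings → even ⇒ outside.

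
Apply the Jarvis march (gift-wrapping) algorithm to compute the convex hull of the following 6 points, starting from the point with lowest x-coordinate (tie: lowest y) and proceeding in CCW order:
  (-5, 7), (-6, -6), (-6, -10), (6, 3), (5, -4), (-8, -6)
Hull (CCW) = [(-8, -6), (-6, -10), (5, -4), (6, 3), (-5, 7)]

Jarvis march: at each step, from the current hull vertex p, select the next vertex q as the point such that every other point lies strictly to the left of (or on) the directed line p → q. (Equivalently: for every other point r, the cross product (q − p) × (r − p) ≥ 0.)
Starting point (lowest x, tie lowest y): (-8, -6). Wrap until returning to start. Resulting hull: (-8, -6), (-6, -10), (5, -4), (6, 3), (-5, 7).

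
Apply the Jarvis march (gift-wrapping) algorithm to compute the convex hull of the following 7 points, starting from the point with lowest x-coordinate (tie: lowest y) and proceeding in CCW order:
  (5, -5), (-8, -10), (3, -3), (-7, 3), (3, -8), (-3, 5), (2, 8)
Hull (CCW) = [(-8, -10), (3, -8), (5, -5), (2, 8), (-7, 3)]

Jarvis march: at each step, from the current hull vertex p, select the next vertex q as the point such that every other point lies strictly to the left of (or on) the directed line p → q. (Equivalently: for every other point r, the cross product (q − p) × (r − p) ≥ 0.)
Starting point (lowest x, tie lowest y): (-8, -10). Wrap until returning to start. Resulting hull: (-8, -10), (3, -8), (5, -5), (2, 8), (-7, 3).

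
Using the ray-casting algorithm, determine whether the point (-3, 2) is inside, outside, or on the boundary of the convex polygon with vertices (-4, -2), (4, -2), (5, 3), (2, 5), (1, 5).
The point (-3, 2) lies strictly outside the polygon

Cast a horizontal ray to the right from the query point and count how many polygon edges it crosses (each edge strictly once or zero times, handled with the usual half-open convention). 
Parity of crossings → even ⇒ outside.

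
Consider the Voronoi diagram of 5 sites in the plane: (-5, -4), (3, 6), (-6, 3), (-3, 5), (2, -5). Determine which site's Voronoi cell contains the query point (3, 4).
Nearest site = (3, 6)

The Voronoi cell of site s contains exactly those query points closer to s than to any other site. Compute squared distances from q = (3, 4) to each site:
  (3 − 3)² + (6 − 4)² = 4
  (-3 − 3)² + (5 − 4)² = 37
  (-6 − 3)² + (3 − 4)² = 82
  (2 − 3)² + (-5 − 4)² = 82
  (-5 − 3)² + (-4 − 4)² = 128
Minimum is attained by (3, 6), so q lies in its Voronoi cell.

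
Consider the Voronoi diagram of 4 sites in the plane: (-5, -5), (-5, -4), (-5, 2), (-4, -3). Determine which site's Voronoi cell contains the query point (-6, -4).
Nearest site = (-5, -4)

The Voronoi cell of site s contains exactly those query points closer to s than to any other site. Compute squared distances from q = (-6, -4) to each site:
  (-5 − -6)² + (-4 − -4)² = 1
  (-5 − -6)² + (-5 − -4)² = 2
  (-4 − -6)² + (-3 − -4)² = 5
  (-5 − -6)² + (2 − -4)² = 37
Minimum is attained by (-5, -4), so q lies in its Voronoi cell.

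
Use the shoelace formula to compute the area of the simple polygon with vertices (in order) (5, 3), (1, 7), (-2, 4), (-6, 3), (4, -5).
Area = 123/2

Shoelace formula: Area = (1/2) |Σ_i (x_i · y_{i+1} − x_{i+1} · y_i)| (indices mod n). Compute each cross term:
  (5)(7) − (1)(3) = 32
  (1)(4) − (-2)(7) = 18
  (-2)(3) − (-6)(4) = 18
  (-6)(-5) − (4)(3) = 18
  (4)(3) − (5)(-5) = 37
Sum = 123, so (signed) Area = 123/2 = 123/2, |Area| = 123/2.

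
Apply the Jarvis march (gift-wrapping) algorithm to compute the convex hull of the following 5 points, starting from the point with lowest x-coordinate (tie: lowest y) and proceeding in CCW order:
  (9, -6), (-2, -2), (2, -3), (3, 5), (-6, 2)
Hull (CCW) = [(-6, 2), (-2, -2), (9, -6), (3, 5)]

Jarvis march: at each step, from the current hull vertex p, select the next vertex q as the point such that every other point lies strictly to the left of (or on) the directed line p → q. (Equivalently: for every other point r, the cross product (q − p) × (r − p) ≥ 0.)
Starting point (lowest x, tie lowest y): (-6, 2). Wrap until returning to start. Resulting hull: (-6, 2), (-2, -2), (9, -6), (3, 5).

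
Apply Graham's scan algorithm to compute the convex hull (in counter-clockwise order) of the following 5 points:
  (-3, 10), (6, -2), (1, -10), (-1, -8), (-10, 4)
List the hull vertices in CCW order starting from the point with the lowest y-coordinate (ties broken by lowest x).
Hull (CCW) = [(1, -10), (6, -2), (-3, 10), (-10, 4), (-1, -8)]

Graham scan procedure:
  1. Find the pivot p₀ = point with lowest y (tie → lowest x): (1, -10).
  2. Sort the remaining points by polar angle around p₀.
  3. Walk through sorted points, maintaining a stack; pop the top while the last three entries make a non-left turn (cross product ≤ 0).
  4. Final stack is the convex hull in CCW order: (1, -10), (6, -2), (-3, 10), (-10, 4), (-1, -8).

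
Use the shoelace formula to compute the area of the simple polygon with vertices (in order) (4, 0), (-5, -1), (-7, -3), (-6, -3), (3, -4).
Area = 28

Shoelace formula: Area = (1/2) |Σ_i (x_i · y_{i+1} − x_{i+1} · y_i)| (indices mod n). Compute each cross term:
  (4)(-1) − (-5)(0) = -4
  (-5)(-3) − (-7)(-1) = 8
  (-7)(-3) − (-6)(-3) = 3
  (-6)(-4) − (3)(-3) = 33
  (3)(0) − (4)(-4) = 16
Sum = 56, so (signed) Area = 56/2 = 28, |Area| = 28.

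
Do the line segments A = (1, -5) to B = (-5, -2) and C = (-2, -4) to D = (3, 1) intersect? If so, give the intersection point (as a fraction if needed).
Yes; intersection at (-5/3, -11/3) (t = 4/9 on AB, s = 1/15 on CD)

Parametrize AB as A + t(B − A) = (1 + -6 t, -5 + 3 t) and CD as C + s(D − C) = (-2 + 5 s, -4 + 5 s). Solve the linear system for (t, s). Determinant = 45 ≠ 0, so a unique intersection of the containing lines exists. Solution: t = 4/9, s = 1/15 — both in [0, 1], so the segments cross. Intersection point: (-5/3, -11/3).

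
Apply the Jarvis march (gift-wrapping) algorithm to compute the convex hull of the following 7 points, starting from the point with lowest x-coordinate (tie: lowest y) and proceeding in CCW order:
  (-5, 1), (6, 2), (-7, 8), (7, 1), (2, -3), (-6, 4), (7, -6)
Hull (CCW) = [(-7, 8), (-6, 4), (-5, 1), (7, -6), (7, 1), (6, 2)]

Jarvis march: at each step, from the current hull vertex p, select the next vertex q as the point such that every other point lies strictly to the left of (or on) the directed line p → q. (Equivalently: for every other point r, the cross product (q − p) × (r − p) ≥ 0.)
Starting point (lowest x, tie lowest y): (-7, 8). Wrap until returning to start. Resulting hull: (-7, 8), (-6, 4), (-5, 1), (7, -6), (7, 1), (6, 2).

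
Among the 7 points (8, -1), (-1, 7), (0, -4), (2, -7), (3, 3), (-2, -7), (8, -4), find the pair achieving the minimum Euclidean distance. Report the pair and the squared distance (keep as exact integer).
Pair = ((8, -1), (8, -4)); squared distance = 9

Compute all C(7, 2) = 21 pairwise squared distances (x_i − x_j)² + (y_i − y_j)². The minimum is 9, attained by the pair ((8, -1), (8, -4)).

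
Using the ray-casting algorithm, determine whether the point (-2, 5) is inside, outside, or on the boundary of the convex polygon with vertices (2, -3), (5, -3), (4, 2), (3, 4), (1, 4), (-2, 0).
The point (-2, 5) lies strictly outside the polygon

Cast a horizontal ray to the right from the query point and count how many polygon edges it crosses (each edge strictly once or zero times, handled with the usual half-open convention). 
Parity of crossings → even ⇒ outside.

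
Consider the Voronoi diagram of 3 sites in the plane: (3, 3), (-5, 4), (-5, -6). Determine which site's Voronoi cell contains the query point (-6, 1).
Nearest site = (-5, 4)

The Voronoi cell of site s contains exactly those query points closer to s than to any other site. Compute squared distances from q = (-6, 1) to each site:
  (-5 − -6)² + (4 − 1)² = 10
  (-5 − -6)² + (-6 − 1)² = 50
  (3 − -6)² + (3 − 1)² = 85
Minimum is attained by (-5, 4), so q lies in its Voronoi cell.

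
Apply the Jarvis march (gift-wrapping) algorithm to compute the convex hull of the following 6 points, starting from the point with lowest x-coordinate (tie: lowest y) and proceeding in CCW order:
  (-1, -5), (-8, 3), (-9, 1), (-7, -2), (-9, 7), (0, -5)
Hull (CCW) = [(-9, 1), (-7, -2), (-1, -5), (0, -5), (-9, 7)]

Jarvis march: at each step, from the current hull vertex p, select the next vertex q as the point such that every other point lies strictly to the left of (or on) the directed line p → q. (Equivalently: for every other point r, the cross product (q − p) × (r − p) ≥ 0.)
Starting point (lowest x, tie lowest y): (-9, 1). Wrap until returning to start. Resulting hull: (-9, 1), (-7, -2), (-1, -5), (0, -5), (-9, 7).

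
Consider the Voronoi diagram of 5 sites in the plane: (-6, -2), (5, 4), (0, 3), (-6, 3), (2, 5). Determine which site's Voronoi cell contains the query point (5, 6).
Nearest site = (5, 4)

The Voronoi cell of site s contains exactly those query points closer to s than to any other site. Compute squared distances from q = (5, 6) to each site:
  (5 − 5)² + (4 − 6)² = 4
  (2 − 5)² + (5 − 6)² = 10
  (0 − 5)² + (3 − 6)² = 34
  (-6 − 5)² + (3 − 6)² = 130
  (-6 − 5)² + (-2 − 6)² = 185
Minimum is attained by (5, 4), so q lies in its Voronoi cell.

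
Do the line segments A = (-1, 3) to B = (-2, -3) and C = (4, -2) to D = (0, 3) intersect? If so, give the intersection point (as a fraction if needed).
No (intersection of containing lines falls outside at least one segment)

Parametrize and solve: t = -5/29, s = 35/29. At least one of these is outside [0, 1], so the segments do not intersect.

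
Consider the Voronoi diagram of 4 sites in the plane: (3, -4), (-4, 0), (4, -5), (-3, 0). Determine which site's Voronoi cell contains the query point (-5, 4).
Nearest site = (-4, 0)

The Voronoi cell of site s contains exactly those query points closer to s than to any other site. Compute squared distances from q = (-5, 4) to each site:
  (-4 − -5)² + (0 − 4)² = 17
  (-3 − -5)² + (0 − 4)² = 20
  (3 − -5)² + (-4 − 4)² = 128
  (4 − -5)² + (-5 − 4)² = 162
Minimum is attained by (-4, 0), so q lies in its Voronoi cell.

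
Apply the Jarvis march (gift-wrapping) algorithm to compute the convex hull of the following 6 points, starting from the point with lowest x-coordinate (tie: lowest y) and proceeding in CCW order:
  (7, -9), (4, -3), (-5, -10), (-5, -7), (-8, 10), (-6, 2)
Hull (CCW) = [(-8, 10), (-5, -10), (7, -9), (4, -3)]

Jarvis march: at each step, from the current hull vertex p, select the next vertex q as the point such that every other point lies strictly to the left of (or on) the directed line p → q. (Equivalently: for every other point r, the cross product (q − p) × (r − p) ≥ 0.)
Starting point (lowest x, tie lowest y): (-8, 10). Wrap until returning to start. Resulting hull: (-8, 10), (-5, -10), (7, -9), (4, -3).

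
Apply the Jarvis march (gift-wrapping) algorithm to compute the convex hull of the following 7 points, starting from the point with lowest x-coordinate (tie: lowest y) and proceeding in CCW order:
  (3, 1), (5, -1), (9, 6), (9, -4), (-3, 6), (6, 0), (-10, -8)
Hull (CCW) = [(-10, -8), (9, -4), (9, 6), (-3, 6)]

Jarvis march: at each step, from the current hull vertex p, select the next vertex q as the point such that every other point lies strictly to the left of (or on) the directed line p → q. (Equivalently: for every other point r, the cross product (q − p) × (r − p) ≥ 0.)
Starting point (lowest x, tie lowest y): (-10, -8). Wrap until returning to start. Resulting hull: (-10, -8), (9, -4), (9, 6), (-3, 6).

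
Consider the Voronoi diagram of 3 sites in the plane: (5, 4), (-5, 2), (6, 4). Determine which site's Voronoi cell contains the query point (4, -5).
Nearest site = (5, 4)

The Voronoi cell of site s contains exactly those query points closer to s than to any other site. Compute squared distances from q = (4, -5) to each site:
  (5 − 4)² + (4 − -5)² = 82
  (6 − 4)² + (4 − -5)² = 85
  (-5 − 4)² + (2 − -5)² = 130
Minimum is attained by (5, 4), so q lies in its Voronoi cell.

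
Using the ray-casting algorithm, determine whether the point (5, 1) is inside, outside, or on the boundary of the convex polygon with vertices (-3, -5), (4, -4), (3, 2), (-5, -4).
The point (5, 1) lies strictly outside the polygon

Cast a horizontal ray to the right from the query point and count how many polygon edges it crosses (each edge strictly once or zero times, handled with the usual half-open convention). 
Parity of crossings → even ⇒ outside.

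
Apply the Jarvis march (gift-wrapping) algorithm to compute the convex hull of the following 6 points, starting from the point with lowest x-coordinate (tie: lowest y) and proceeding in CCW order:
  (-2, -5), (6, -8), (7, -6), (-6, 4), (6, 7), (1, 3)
Hull (CCW) = [(-6, 4), (-2, -5), (6, -8), (7, -6), (6, 7)]

Jarvis march: at each step, from the current hull vertex p, select the next vertex q as the point such that every other point lies strictly to the left of (or on) the directed line p → q. (Equivalently: for every other point r, the cross product (q − p) × (r − p) ≥ 0.)
Starting point (lowest x, tie lowest y): (-6, 4). Wrap until returning to start. Resulting hull: (-6, 4), (-2, -5), (6, -8), (7, -6), (6, 7).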